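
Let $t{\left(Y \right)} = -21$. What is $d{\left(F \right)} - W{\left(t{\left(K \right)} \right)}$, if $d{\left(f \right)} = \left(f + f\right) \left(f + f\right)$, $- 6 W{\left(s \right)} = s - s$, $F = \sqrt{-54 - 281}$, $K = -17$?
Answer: $-1340$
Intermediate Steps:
$F = i \sqrt{335}$ ($F = \sqrt{-335} = i \sqrt{335} \approx 18.303 i$)
$W{\left(s \right)} = 0$ ($W{\left(s \right)} = - \frac{s - s}{6} = \left(- \frac{1}{6}\right) 0 = 0$)
$d{\left(f \right)} = 4 f^{2}$ ($d{\left(f \right)} = 2 f 2 f = 4 f^{2}$)
$d{\left(F \right)} - W{\left(t{\left(K \right)} \right)} = 4 \left(i \sqrt{335}\right)^{2} - 0 = 4 \left(-335\right) + 0 = -1340 + 0 = -1340$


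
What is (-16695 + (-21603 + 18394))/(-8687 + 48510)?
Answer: -19904/39823 ≈ -0.49981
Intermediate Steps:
(-16695 + (-21603 + 18394))/(-8687 + 48510) = (-16695 - 3209)/39823 = -19904*1/39823 = -19904/39823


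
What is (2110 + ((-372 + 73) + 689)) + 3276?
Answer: 5776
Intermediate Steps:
(2110 + ((-372 + 73) + 689)) + 3276 = (2110 + (-299 + 689)) + 3276 = (2110 + 390) + 3276 = 2500 + 3276 = 5776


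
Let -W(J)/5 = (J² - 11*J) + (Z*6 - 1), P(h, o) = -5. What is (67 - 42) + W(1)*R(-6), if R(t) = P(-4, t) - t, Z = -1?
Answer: 110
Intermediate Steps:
R(t) = -5 - t
W(J) = 35 - 5*J² + 55*J (W(J) = -5*((J² - 11*J) + (-1*6 - 1)) = -5*((J² - 11*J) + (-6 - 1)) = -5*((J² - 11*J) - 7) = -5*(-7 + J² - 11*J) = 35 - 5*J² + 55*J)
(67 - 42) + W(1)*R(-6) = (67 - 42) + (35 - 5*1² + 55*1)*(-5 - 1*(-6)) = 25 + (35 - 5*1 + 55)*(-5 + 6) = 25 + (35 - 5 + 55)*1 = 25 + 85*1 = 25 + 85 = 110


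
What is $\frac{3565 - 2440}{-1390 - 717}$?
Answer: $- \frac{1125}{2107} \approx -0.53393$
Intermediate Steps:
$\frac{3565 - 2440}{-1390 - 717} = \frac{1125}{-2107} = 1125 \left(- \frac{1}{2107}\right) = - \frac{1125}{2107}$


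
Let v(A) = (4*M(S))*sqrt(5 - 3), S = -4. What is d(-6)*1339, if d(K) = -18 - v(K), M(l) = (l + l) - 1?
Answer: -24102 + 48204*sqrt(2) ≈ 44069.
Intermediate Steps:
M(l) = -1 + 2*l (M(l) = 2*l - 1 = -1 + 2*l)
v(A) = -36*sqrt(2) (v(A) = (4*(-1 + 2*(-4)))*sqrt(5 - 3) = (4*(-1 - 8))*sqrt(2) = (4*(-9))*sqrt(2) = -36*sqrt(2))
d(K) = -18 + 36*sqrt(2) (d(K) = -18 - (-36)*sqrt(2) = -18 + 36*sqrt(2))
d(-6)*1339 = (-18 + 36*sqrt(2))*1339 = -24102 + 48204*sqrt(2)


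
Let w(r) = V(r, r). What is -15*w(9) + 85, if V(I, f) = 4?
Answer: 25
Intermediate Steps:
w(r) = 4
-15*w(9) + 85 = -15*4 + 85 = -60 + 85 = 25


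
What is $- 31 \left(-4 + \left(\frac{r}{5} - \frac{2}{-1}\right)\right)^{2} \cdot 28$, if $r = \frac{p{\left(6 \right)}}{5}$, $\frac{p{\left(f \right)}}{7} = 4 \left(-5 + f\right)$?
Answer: $- \frac{420112}{625} \approx -672.18$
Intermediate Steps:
$p{\left(f \right)} = -140 + 28 f$ ($p{\left(f \right)} = 7 \cdot 4 \left(-5 + f\right) = 7 \left(-20 + 4 f\right) = -140 + 28 f$)
$r = \frac{28}{5}$ ($r = \frac{-140 + 28 \cdot 6}{5} = \left(-140 + 168\right) \frac{1}{5} = 28 \cdot \frac{1}{5} = \frac{28}{5} \approx 5.6$)
$- 31 \left(-4 + \left(\frac{r}{5} - \frac{2}{-1}\right)\right)^{2} \cdot 28 = - 31 \left(-4 + \left(\frac{28}{5 \cdot 5} - \frac{2}{-1}\right)\right)^{2} \cdot 28 = - 31 \left(-4 + \left(\frac{28}{5} \cdot \frac{1}{5} - -2\right)\right)^{2} \cdot 28 = - 31 \left(-4 + \left(\frac{28}{25} + 2\right)\right)^{2} \cdot 28 = - 31 \left(-4 + \frac{78}{25}\right)^{2} \cdot 28 = - 31 \left(- \frac{22}{25}\right)^{2} \cdot 28 = \left(-31\right) \frac{484}{625} \cdot 28 = \left(- \frac{15004}{625}\right) 28 = - \frac{420112}{625}$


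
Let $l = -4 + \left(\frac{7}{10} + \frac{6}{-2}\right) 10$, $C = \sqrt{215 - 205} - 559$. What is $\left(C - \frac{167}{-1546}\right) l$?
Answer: $\frac{23329269}{1546} - 27 \sqrt{10} \approx 15005.0$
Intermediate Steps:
$C = -559 + \sqrt{10}$ ($C = \sqrt{10} - 559 = -559 + \sqrt{10} \approx -555.84$)
$l = -27$ ($l = -4 + \left(7 \cdot \frac{1}{10} + 6 \left(- \frac{1}{2}\right)\right) 10 = -4 + \left(\frac{7}{10} - 3\right) 10 = -4 - 23 = -27$)
$\left(C - \frac{167}{-1546}\right) l = \left(\left(-559 + \sqrt{10}\right) - \frac{167}{-1546}\right) \left(-27\right) = \left(\left(-559 + \sqrt{10}\right) - - \frac{167}{1546}\right) \left(-27\right) = \left(\left(-559 + \sqrt{10}\right) + \frac{167}{1546}\right) \left(-27\right) = \left(- \frac{864047}{1546} + \sqrt{10}\right) \left(-27\right) = \frac{23329269}{1546} - 27 \sqrt{10}$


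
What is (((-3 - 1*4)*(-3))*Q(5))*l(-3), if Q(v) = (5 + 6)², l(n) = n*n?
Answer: 22869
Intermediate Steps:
l(n) = n²
Q(v) = 121 (Q(v) = 11² = 121)
(((-3 - 1*4)*(-3))*Q(5))*l(-3) = (((-3 - 1*4)*(-3))*121)*(-3)² = (((-3 - 4)*(-3))*121)*9 = (-7*(-3)*121)*9 = (21*121)*9 = 2541*9 = 22869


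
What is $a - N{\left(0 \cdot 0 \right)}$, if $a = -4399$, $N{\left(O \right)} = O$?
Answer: $-4399$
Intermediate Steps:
$a - N{\left(0 \cdot 0 \right)} = -4399 - 0 \cdot 0 = -4399 - 0 = -4399 + 0 = -4399$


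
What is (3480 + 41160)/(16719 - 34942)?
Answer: -44640/18223 ≈ -2.4496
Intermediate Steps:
(3480 + 41160)/(16719 - 34942) = 44640/(-18223) = 44640*(-1/18223) = -44640/18223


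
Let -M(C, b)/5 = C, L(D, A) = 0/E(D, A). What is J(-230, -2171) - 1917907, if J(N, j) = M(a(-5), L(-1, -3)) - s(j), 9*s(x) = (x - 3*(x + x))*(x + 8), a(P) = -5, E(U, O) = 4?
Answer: 2072809/3 ≈ 6.9094e+5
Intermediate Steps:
L(D, A) = 0 (L(D, A) = 0/4 = 0*(1/4) = 0)
M(C, b) = -5*C
s(x) = -5*x*(8 + x)/9 (s(x) = ((x - 3*(x + x))*(x + 8))/9 = ((x - 6*x)*(8 + x))/9 = ((-5*x)*(8 + x))/9 = (-5*x*(8 + x))/9 = -5*x*(8 + x)/9)
J(N, j) = 25 + 5*j*(8 + j)/9 (J(N, j) = -5*(-5) - (-5)*j*(8 + j)/9 = 25 + 5*j*(8 + j)/9)
J(-230, -2171) - 1917907 = (25 + (5/9)*(-2171)*(8 - 2171)) - 1917907 = (25 + (5/9)*(-2171)*(-2163)) - 1917907 = (25 + 7826455/3) - 1917907 = 7826530/3 - 1917907 = 2072809/3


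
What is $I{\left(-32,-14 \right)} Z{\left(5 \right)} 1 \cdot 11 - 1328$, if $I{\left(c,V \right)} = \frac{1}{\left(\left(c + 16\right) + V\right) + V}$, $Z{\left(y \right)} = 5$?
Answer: $- \frac{5317}{4} \approx -1329.3$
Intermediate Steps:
$I{\left(c,V \right)} = \frac{1}{16 + c + 2 V}$ ($I{\left(c,V \right)} = \frac{1}{\left(\left(16 + c\right) + V\right) + V} = \frac{1}{\left(16 + V + c\right) + V} = \frac{1}{16 + c + 2 V}$)
$I{\left(-32,-14 \right)} Z{\left(5 \right)} 1 \cdot 11 - 1328 = \frac{5 \cdot 1 \cdot 11}{16 - 32 + 2 \left(-14\right)} - 1328 = \frac{5 \cdot 11}{16 - 32 - 28} - 1328 = \frac{1}{-44} \cdot 55 - 1328 = \left(- \frac{1}{44}\right) 55 - 1328 = - \frac{5}{4} - 1328 = - \frac{5317}{4}$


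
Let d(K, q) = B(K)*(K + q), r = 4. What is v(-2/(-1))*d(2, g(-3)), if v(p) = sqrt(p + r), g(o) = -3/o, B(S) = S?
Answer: 6*sqrt(6) ≈ 14.697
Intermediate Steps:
d(K, q) = K*(K + q)
v(p) = sqrt(4 + p) (v(p) = sqrt(p + 4) = sqrt(4 + p))
v(-2/(-1))*d(2, g(-3)) = sqrt(4 - 2/(-1))*(2*(2 - 3/(-3))) = sqrt(4 - 2*(-1))*(2*(2 - 3*(-1/3))) = sqrt(4 + 2)*(2*(2 + 1)) = sqrt(6)*(2*3) = sqrt(6)*6 = 6*sqrt(6)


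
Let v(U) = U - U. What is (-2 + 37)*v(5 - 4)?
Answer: 0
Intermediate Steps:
v(U) = 0
(-2 + 37)*v(5 - 4) = (-2 + 37)*0 = 35*0 = 0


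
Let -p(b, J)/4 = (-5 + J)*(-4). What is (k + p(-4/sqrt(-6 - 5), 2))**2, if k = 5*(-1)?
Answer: 2809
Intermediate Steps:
p(b, J) = -80 + 16*J (p(b, J) = -4*(-5 + J)*(-4) = -4*(20 - 4*J) = -80 + 16*J)
k = -5
(k + p(-4/sqrt(-6 - 5), 2))**2 = (-5 + (-80 + 16*2))**2 = (-5 + (-80 + 32))**2 = (-5 - 48)**2 = (-53)**2 = 2809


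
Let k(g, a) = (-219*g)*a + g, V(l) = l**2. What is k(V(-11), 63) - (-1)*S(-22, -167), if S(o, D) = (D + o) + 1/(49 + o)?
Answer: -45076634/27 ≈ -1.6695e+6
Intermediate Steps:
S(o, D) = D + o + 1/(49 + o)
k(g, a) = g - 219*a*g (k(g, a) = -219*a*g + g = g - 219*a*g)
k(V(-11), 63) - (-1)*S(-22, -167) = (-11)**2*(1 - 219*63) - (-1)*(1 + (-22)**2 + 49*(-167) + 49*(-22) - 167*(-22))/(49 - 22) = 121*(1 - 13797) - (-1)*(1 + 484 - 8183 - 1078 + 3674)/27 = 121*(-13796) - (-1)*(1/27)*(-5102) = -1669316 - (-1)*(-5102)/27 = -1669316 - 1*5102/27 = -1669316 - 5102/27 = -45076634/27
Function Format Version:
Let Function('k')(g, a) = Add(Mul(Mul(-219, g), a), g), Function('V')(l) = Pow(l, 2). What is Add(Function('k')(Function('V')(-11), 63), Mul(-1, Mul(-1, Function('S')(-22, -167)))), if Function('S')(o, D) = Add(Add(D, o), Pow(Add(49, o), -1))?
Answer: Rational(-45076634, 27) ≈ -1.6695e+6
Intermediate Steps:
Function('S')(o, D) = Add(D, o, Pow(Add(49, o), -1))
Function('k')(g, a) = Add(g, Mul(-219, a, g)) (Function('k')(g, a) = Add(Mul(-219, a, g), g) = Add(g, Mul(-219, a, g)))
Add(Function('k')(Function('V')(-11), 63), Mul(-1, Mul(-1, Function('S')(-22, -167)))) = Add(Mul(Pow(-11, 2), Add(1, Mul(-219, 63))), Mul(-1, Mul(-1, Mul(Pow(Add(49, -22), -1), Add(1, Pow(-22, 2), Mul(49, -167), Mul(49, -22), Mul(-167, -22)))))) = Add(Mul(121, Add(1, -13797)), Mul(-1, Mul(-1, Mul(Pow(27, -1), Add(1, 484, -8183, -1078, 3674))))) = Add(Mul(121, -13796), Mul(-1, Mul(-1, Mul(Rational(1, 27), -5102)))) = Add(-1669316, Mul(-1, Mul(-1, Rational(-5102, 27)))) = Add(-1669316, Mul(-1, Rational(5102, 27))) = Add(-1669316, Rational(-5102, 27)) = Rational(-45076634, 27)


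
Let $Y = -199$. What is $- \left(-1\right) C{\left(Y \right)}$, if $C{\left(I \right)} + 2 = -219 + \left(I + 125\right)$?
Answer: $-295$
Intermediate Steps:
$C{\left(I \right)} = -96 + I$ ($C{\left(I \right)} = -2 + \left(-219 + \left(I + 125\right)\right) = -2 + \left(-219 + \left(125 + I\right)\right) = -2 + \left(-94 + I\right) = -96 + I$)
$- \left(-1\right) C{\left(Y \right)} = - \left(-1\right) \left(-96 - 199\right) = - \left(-1\right) \left(-295\right) = \left(-1\right) 295 = -295$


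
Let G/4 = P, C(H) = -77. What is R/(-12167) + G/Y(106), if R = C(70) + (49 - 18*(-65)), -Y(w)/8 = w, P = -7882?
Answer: 47829095/1289702 ≈ 37.085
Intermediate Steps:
Y(w) = -8*w
R = 1142 (R = -77 + (49 - 18*(-65)) = -77 + (49 + 1170) = -77 + 1219 = 1142)
G = -31528 (G = 4*(-7882) = -31528)
R/(-12167) + G/Y(106) = 1142/(-12167) - 31528/((-8*106)) = 1142*(-1/12167) - 31528/(-848) = -1142/12167 - 31528*(-1/848) = -1142/12167 + 3941/106 = 47829095/1289702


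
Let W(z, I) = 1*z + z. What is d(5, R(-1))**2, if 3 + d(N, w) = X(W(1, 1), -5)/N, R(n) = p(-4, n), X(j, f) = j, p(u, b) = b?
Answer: 169/25 ≈ 6.7600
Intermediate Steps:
W(z, I) = 2*z (W(z, I) = z + z = 2*z)
R(n) = n
d(N, w) = -3 + 2/N (d(N, w) = -3 + (2*1)/N = -3 + 2/N)
d(5, R(-1))**2 = (-3 + 2/5)**2 = (-13/5)**2 = 169/25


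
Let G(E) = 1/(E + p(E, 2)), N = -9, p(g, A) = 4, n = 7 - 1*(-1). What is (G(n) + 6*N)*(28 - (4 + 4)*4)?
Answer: 647/3 ≈ 215.67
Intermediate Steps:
n = 8 (n = 7 + 1 = 8)
G(E) = 1/(4 + E) (G(E) = 1/(E + 4) = 1/(4 + E))
(G(n) + 6*N)*(28 - (4 + 4)*4) = (1/(4 + 8) + 6*(-9))*(28 - (4 + 4)*4) = (1/12 - 54)*(28 - 8*4) = (1/12 - 54)*(28 - 1*32) = -647*(28 - 32)/12 = -647/12*(-4) = 647/3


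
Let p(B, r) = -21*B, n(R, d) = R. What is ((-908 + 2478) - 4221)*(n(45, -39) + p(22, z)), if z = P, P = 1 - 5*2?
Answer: 1105467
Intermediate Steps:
P = -9 (P = 1 - 10 = -9)
z = -9
((-908 + 2478) - 4221)*(n(45, -39) + p(22, z)) = ((-908 + 2478) - 4221)*(45 - 21*22) = (1570 - 4221)*(45 - 462) = -2651*(-417) = 1105467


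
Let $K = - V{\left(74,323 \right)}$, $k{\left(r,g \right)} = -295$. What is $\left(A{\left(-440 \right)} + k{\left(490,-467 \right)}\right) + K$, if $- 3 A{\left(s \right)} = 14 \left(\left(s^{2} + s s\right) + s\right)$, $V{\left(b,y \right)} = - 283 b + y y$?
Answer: $-1888562$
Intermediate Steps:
$V{\left(b,y \right)} = y^{2} - 283 b$ ($V{\left(b,y \right)} = - 283 b + y^{2} = y^{2} - 283 b$)
$A{\left(s \right)} = - \frac{28 s^{2}}{3} - \frac{14 s}{3}$ ($A{\left(s \right)} = - \frac{14 \left(\left(s^{2} + s s\right) + s\right)}{3} = - \frac{14 \left(\left(s^{2} + s^{2}\right) + s\right)}{3} = - \frac{14 \left(2 s^{2} + s\right)}{3} = - \frac{14 \left(s + 2 s^{2}\right)}{3} = - \frac{14 s + 28 s^{2}}{3} = - \frac{28 s^{2}}{3} - \frac{14 s}{3}$)
$K = -83387$ ($K = - (323^{2} - 20942) = - (104329 - 20942) = \left(-1\right) 83387 = -83387$)
$\left(A{\left(-440 \right)} + k{\left(490,-467 \right)}\right) + K = \left(\left(- \frac{14}{3}\right) \left(-440\right) \left(1 + 2 \left(-440\right)\right) - 295\right) - 83387 = \left(\left(- \frac{14}{3}\right) \left(-440\right) \left(1 - 880\right) - 295\right) - 83387 = \left(\left(- \frac{14}{3}\right) \left(-440\right) \left(-879\right) - 295\right) - 83387 = \left(-1804880 - 295\right) - 83387 = -1805175 - 83387 = -1888562$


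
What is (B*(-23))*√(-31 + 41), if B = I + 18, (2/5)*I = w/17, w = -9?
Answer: -13041*√10/34 ≈ -1212.9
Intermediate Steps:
I = -45/34 (I = 5*(-9/17)/2 = 5*(-9*1/17)/2 = (5/2)*(-9/17) = -45/34 ≈ -1.3235)
B = 567/34 (B = -45/34 + 18 = 567/34 ≈ 16.676)
(B*(-23))*√(-31 + 41) = ((567/34)*(-23))*√(-31 + 41) = -13041*√10/34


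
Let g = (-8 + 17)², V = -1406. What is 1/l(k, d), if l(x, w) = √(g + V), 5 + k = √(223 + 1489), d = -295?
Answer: -I*√53/265 ≈ -0.027472*I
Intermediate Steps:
g = 81 (g = 9² = 81)
k = -5 + 4*√107 (k = -5 + √(223 + 1489) = -5 + √1712 = -5 + 4*√107 ≈ 36.376)
l(x, w) = 5*I*√53 (l(x, w) = √(81 - 1406) = √(-1325) = 5*I*√53)
1/l(k, d) = 1/(5*I*√53) = -I*√53/265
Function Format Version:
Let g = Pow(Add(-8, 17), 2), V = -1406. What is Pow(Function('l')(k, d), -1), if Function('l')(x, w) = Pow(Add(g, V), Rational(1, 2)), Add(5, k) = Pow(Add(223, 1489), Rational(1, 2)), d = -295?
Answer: Mul(Rational(-1, 265), I, Pow(53, Rational(1, 2))) ≈ Mul(-0.027472, I)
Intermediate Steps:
g = 81 (g = Pow(9, 2) = 81)
k = Add(-5, Mul(4, Pow(107, Rational(1, 2)))) (k = Add(-5, Pow(Add(223, 1489), Rational(1, 2))) = Add(-5, Pow(1712, Rational(1, 2))) = Add(-5, Mul(4, Pow(107, Rational(1, 2)))) ≈ 36.376)
Function('l')(x, w) = Mul(5, I, Pow(53, Rational(1, 2))) (Function('l')(x, w) = Pow(Add(81, -1406), Rational(1, 2)) = Pow(-1325, Rational(1, 2)) = Mul(5, I, Pow(53, Rational(1, 2))))
Pow(Function('l')(k, d), -1) = Pow(Mul(5, I, Pow(53, Rational(1, 2))), -1) = Mul(Rational(-1, 265), I, Pow(53, Rational(1, 2)))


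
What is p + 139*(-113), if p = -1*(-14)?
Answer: -15693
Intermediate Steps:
p = 14
p + 139*(-113) = 14 + 139*(-113) = 14 - 15707 = -15693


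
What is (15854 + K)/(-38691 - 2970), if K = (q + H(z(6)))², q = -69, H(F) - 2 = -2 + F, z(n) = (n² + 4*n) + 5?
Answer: -5290/13887 ≈ -0.38093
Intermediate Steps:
z(n) = 5 + n² + 4*n
H(F) = F (H(F) = 2 + (-2 + F) = F)
K = 16 (K = (-69 + (5 + 6² + 4*6))² = (-69 + (5 + 36 + 24))² = (-69 + 65)² = (-4)² = 16)
(15854 + K)/(-38691 - 2970) = (15854 + 16)/(-38691 - 2970) = 15870/(-41661) = 15870*(-1/41661) = -5290/13887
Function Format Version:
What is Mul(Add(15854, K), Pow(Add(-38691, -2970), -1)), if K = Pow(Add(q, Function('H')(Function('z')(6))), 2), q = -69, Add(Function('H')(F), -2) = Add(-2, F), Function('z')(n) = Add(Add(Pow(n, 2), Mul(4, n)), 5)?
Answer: Rational(-5290, 13887) ≈ -0.38093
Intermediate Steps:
Function('z')(n) = Add(5, Pow(n, 2), Mul(4, n))
Function('H')(F) = F (Function('H')(F) = Add(2, Add(-2, F)) = F)
K = 16 (K = Pow(Add(-69, Add(5, Pow(6, 2), Mul(4, 6))), 2) = Pow(Add(-69, Add(5, 36, 24)), 2) = Pow(Add(-69, 65), 2) = Pow(-4, 2) = 16)
Mul(Add(15854, K), Pow(Add(-38691, -2970), -1)) = Mul(Add(15854, 16), Pow(Add(-38691, -2970), -1)) = Mul(15870, Pow(-41661, -1)) = Mul(15870, Rational(-1, 41661)) = Rational(-5290, 13887)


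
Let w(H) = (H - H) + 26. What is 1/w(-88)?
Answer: 1/26 ≈ 0.038462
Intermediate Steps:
w(H) = 26 (w(H) = 0 + 26 = 26)
1/w(-88) = 1/26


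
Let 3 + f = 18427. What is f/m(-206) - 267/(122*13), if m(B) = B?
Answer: -14637733/163358 ≈ -89.605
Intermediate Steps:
f = 18424 (f = -3 + 18427 = 18424)
f/m(-206) - 267/(122*13) = 18424/(-206) - 267/(122*13) = 18424*(-1/206) - 267/1586 = -9212/103 - 267*1/1586 = -9212/103 - 267/1586 = -14637733/163358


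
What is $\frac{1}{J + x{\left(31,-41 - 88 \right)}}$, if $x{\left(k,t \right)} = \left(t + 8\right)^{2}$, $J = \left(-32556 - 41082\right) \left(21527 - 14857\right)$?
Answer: $- \frac{1}{491150819} \approx -2.036 \cdot 10^{-9}$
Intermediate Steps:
$J = -491165460$ ($J = \left(-73638\right) 6670 = -491165460$)
$x{\left(k,t \right)} = \left(8 + t\right)^{2}$
$\frac{1}{J + x{\left(31,-41 - 88 \right)}} = \frac{1}{-491165460 + \left(8 - 129\right)^{2}} = \frac{1}{-491165460 + \left(-121\right)^{2}} = \frac{1}{-491165460 + 14641} = \frac{1}{-491150819} = - \frac{1}{491150819}$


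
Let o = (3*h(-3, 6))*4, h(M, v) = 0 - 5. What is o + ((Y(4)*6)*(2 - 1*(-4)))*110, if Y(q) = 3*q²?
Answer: 190020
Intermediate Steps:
h(M, v) = -5
o = -60 (o = (3*(-5))*4 = -15*4 = -60)
o + ((Y(4)*6)*(2 - 1*(-4)))*110 = -60 + (((3*4²)*6)*(2 - 1*(-4)))*110 = -60 + (((3*16)*6)*(2 + 4))*110 = -60 + ((48*6)*6)*110 = -60 + (288*6)*110 = -60 + 1728*110 = -60 + 190080 = 190020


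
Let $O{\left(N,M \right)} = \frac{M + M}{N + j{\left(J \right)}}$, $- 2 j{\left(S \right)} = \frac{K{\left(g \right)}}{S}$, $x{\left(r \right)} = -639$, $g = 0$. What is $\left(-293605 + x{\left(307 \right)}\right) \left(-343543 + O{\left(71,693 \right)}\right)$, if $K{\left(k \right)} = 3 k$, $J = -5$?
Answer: $\frac{7176660298748}{71} \approx 1.0108 \cdot 10^{11}$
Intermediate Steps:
$j{\left(S \right)} = 0$ ($j{\left(S \right)} = - \frac{3 \cdot 0 \frac{1}{S}}{2} = - \frac{0 \frac{1}{S}}{2} = \left(- \frac{1}{2}\right) 0 = 0$)
$O{\left(N,M \right)} = \frac{2 M}{N}$ ($O{\left(N,M \right)} = \frac{M + M}{N + 0} = \frac{2 M}{N}$)
$\left(-293605 + x{\left(307 \right)}\right) \left(-343543 + O{\left(71,693 \right)}\right) = \left(-293605 - 639\right) \left(-343543 + 2 \cdot 693 \cdot \frac{1}{71}\right) = - 294244 \left(-343543 + 2 \cdot 693 \cdot \frac{1}{71}\right) = - 294244 \left(-343543 + \frac{1386}{71}\right) = \left(-294244\right) \left(- \frac{24390167}{71}\right) = \frac{7176660298748}{71}$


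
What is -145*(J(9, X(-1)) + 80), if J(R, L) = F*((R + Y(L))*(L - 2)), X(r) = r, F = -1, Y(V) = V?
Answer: -15080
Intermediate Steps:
J(R, L) = -(-2 + L)*(L + R) (J(R, L) = -(R + L)*(L - 2) = -(L + R)*(-2 + L) = -(-2 + L)*(L + R))
-145*(J(9, X(-1)) + 80) = -145*((-1*(-1)² + 2*(-1) + 2*9 - 1*(-1)*9) + 80) = -145*((-1*1 - 2 + 18 + 9) + 80) = -145*((-1 - 2 + 18 + 9) + 80) = -145*(24 + 80) = -145*104 = -15080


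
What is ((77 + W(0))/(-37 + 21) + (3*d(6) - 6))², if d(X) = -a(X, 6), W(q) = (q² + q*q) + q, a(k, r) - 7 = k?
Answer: 635209/256 ≈ 2481.3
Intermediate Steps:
a(k, r) = 7 + k
W(q) = q + 2*q² (W(q) = (q² + q²) + q = 2*q² + q = q + 2*q²)
d(X) = -7 - X (d(X) = -(7 + X) = -7 - X)
((77 + W(0))/(-37 + 21) + (3*d(6) - 6))² = ((77 + 0*(1 + 2*0))/(-37 + 21) + (3*(-7 - 1*6) - 6))² = ((77 + 0*(1 + 0))/(-16) + (3*(-7 - 6) - 6))² = ((77 + 0*1)*(-1/16) + (3*(-13) - 6))² = ((77 + 0)*(-1/16) + (-39 - 6))² = (77*(-1/16) - 45)² = (-77/16 - 45)² = (-797/16)² = 635209/256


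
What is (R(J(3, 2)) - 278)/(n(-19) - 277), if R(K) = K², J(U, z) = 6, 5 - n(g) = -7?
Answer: 242/265 ≈ 0.91321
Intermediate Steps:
n(g) = 12 (n(g) = 5 - 1*(-7) = 5 + 7 = 12)
(R(J(3, 2)) - 278)/(n(-19) - 277) = (6² - 278)/(12 - 277) = (36 - 278)/(-265) = -242*(-1/265) = 242/265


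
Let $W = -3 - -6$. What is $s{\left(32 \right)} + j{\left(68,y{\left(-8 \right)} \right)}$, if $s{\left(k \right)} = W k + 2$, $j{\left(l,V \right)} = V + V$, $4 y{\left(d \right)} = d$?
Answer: $94$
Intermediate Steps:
$W = 3$ ($W = -3 + 6 = 3$)
$y{\left(d \right)} = \frac{d}{4}$
$j{\left(l,V \right)} = 2 V$
$s{\left(k \right)} = 2 + 3 k$ ($s{\left(k \right)} = 3 k + 2 = 2 + 3 k$)
$s{\left(32 \right)} + j{\left(68,y{\left(-8 \right)} \right)} = \left(2 + 3 \cdot 32\right) + 2 \cdot \frac{1}{4} \left(-8\right) = \left(2 + 96\right) + 2 \left(-2\right) = 98 - 4 = 94$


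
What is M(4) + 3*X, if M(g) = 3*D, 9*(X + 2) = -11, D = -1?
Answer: -38/3 ≈ -12.667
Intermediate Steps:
X = -29/9 (X = -2 + (1/9)*(-11) = -2 - 11/9 = -29/9 ≈ -3.2222)
M(g) = -3 (M(g) = 3*(-1) = -3)
M(4) + 3*X = -3 + 3*(-29/9) = -3 - 29/3 = -38/3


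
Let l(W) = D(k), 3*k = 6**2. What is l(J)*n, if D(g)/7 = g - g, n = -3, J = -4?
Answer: 0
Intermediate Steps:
k = 12 (k = (1/3)*6**2 = (1/3)*36 = 12)
D(g) = 0 (D(g) = 7*(g - g) = 7*0 = 0)
l(W) = 0
l(J)*n = 0*(-3) = 0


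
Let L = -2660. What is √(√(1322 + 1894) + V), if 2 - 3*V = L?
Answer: √(7986 + 36*√201)/3 ≈ 30.725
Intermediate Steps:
V = 2662/3 (V = ⅔ - ⅓*(-2660) = ⅔ + 2660/3 = 2662/3 ≈ 887.33)
√(√(1322 + 1894) + V) = √(√(1322 + 1894) + 2662/3) = √(√3216 + 2662/3) = √(4*√201 + 2662/3) = √(2662/3 + 4*√201)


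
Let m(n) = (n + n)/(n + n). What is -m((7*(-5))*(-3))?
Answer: -1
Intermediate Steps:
m(n) = 1 (m(n) = (2*n)/((2*n)) = (2*n)*(1/(2*n)) = 1)
-m((7*(-5))*(-3)) = -1*1 = -1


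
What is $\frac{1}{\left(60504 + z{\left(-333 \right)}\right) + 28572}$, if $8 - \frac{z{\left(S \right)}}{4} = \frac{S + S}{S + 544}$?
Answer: $\frac{211}{18804452} \approx 1.1221 \cdot 10^{-5}$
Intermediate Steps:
$z{\left(S \right)} = 32 - \frac{8 S}{544 + S}$ ($z{\left(S \right)} = 32 - 4 \frac{S + S}{S + 544} = 32 - 4 \frac{2 S}{544 + S} = 32 - \frac{8 S}{544 + S}$)
$\frac{1}{\left(60504 + z{\left(-333 \right)}\right) + 28572} = \frac{1}{\left(60504 + \frac{8 \left(2176 + 3 \left(-333\right)\right)}{544 - 333}\right) + 28572} = \frac{1}{\left(60504 + \frac{8 \left(2176 - 999\right)}{211}\right) + 28572} = \frac{1}{\left(60504 + 8 \cdot \frac{1}{211} \cdot 1177\right) + 28572} = \frac{1}{\left(60504 + \frac{9416}{211}\right) + 28572} = \frac{1}{\frac{12775760}{211} + 28572} = \frac{1}{\frac{18804452}{211}} = \frac{211}{18804452}$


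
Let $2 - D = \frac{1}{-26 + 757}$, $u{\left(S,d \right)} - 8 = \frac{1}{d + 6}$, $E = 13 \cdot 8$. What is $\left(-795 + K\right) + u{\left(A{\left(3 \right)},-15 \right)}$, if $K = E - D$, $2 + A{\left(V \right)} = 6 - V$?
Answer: $- \frac{4507337}{6579} \approx -685.11$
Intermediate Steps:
$E = 104$
$A{\left(V \right)} = 4 - V$ ($A{\left(V \right)} = -2 - \left(-6 + V\right) = 4 - V$)
$u{\left(S,d \right)} = 8 + \frac{1}{6 + d}$ ($u{\left(S,d \right)} = 8 + \frac{1}{d + 6} = 8 + \frac{1}{6 + d}$)
$D = \frac{1461}{731}$ ($D = 2 - \frac{1}{-26 + 757} = 2 - \frac{1}{731} = \frac{1461}{731} \approx 1.9986$)
$K = \frac{74563}{731}$ ($K = 104 - \frac{1461}{731} = \frac{74563}{731} \approx 102.0$)
$\left(-795 + K\right) + u{\left(A{\left(3 \right)},-15 \right)} = \left(-795 + \frac{74563}{731}\right) + \frac{49 + 8 \left(-15\right)}{6 - 15} = - \frac{506582}{731} + \frac{49 - 120}{-9} = - \frac{506582}{731} - - \frac{71}{9} = - \frac{506582}{731} + \frac{71}{9} = - \frac{4507337}{6579}$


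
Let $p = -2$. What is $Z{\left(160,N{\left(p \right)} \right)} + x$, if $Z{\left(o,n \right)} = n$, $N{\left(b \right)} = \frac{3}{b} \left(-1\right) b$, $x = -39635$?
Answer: $-39638$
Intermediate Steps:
$N{\left(b \right)} = -3$ ($N{\left(b \right)} = - \frac{3}{b} b = -3$)
$Z{\left(160,N{\left(p \right)} \right)} + x = -3 - 39635 = -39638$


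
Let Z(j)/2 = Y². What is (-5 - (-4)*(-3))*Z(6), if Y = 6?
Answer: -1224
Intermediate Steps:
Z(j) = 72 (Z(j) = 2*6² = 2*36 = 72)
(-5 - (-4)*(-3))*Z(6) = (-5 - (-4)*(-3))*72 = (-5 - 1*12)*72 = (-5 - 12)*72 = -17*72 = -1224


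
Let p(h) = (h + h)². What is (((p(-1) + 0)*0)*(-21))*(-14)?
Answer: 0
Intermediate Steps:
p(h) = 4*h² (p(h) = (2*h)² = 4*h²)
(((p(-1) + 0)*0)*(-21))*(-14) = (((4*(-1)² + 0)*0)*(-21))*(-14) = (((4*1 + 0)*0)*(-21))*(-14) = (((4 + 0)*0)*(-21))*(-14) = ((4*0)*(-21))*(-14) = (0*(-21))*(-14) = 0*(-14) = 0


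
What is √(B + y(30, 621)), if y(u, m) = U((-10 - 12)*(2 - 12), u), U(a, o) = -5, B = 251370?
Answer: √251365 ≈ 501.36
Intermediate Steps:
y(u, m) = -5
√(B + y(30, 621)) = √(251370 - 5) = √251365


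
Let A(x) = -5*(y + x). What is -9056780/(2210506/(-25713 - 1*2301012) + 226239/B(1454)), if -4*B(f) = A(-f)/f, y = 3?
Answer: 15288197741210250/306153480841243 ≈ 49.936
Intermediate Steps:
A(x) = -15 - 5*x (A(x) = -5*(3 + x) = -15 - 5*x)
B(f) = -(-15 + 5*f)/(4*f) (B(f) = -(-15 - (-5)*f)/(4*f) = -(-15 + 5*f)/(4*f))
-9056780/(2210506/(-25713 - 1*2301012) + 226239/B(1454)) = -9056780/(2210506/(-25713 - 1*2301012) + 226239/(((5/4)*(3 - 1*1454)/1454))) = -9056780/(2210506/(-25713 - 2301012) + 226239/(((5/4)*(1/1454)*(3 - 1454)))) = -9056780/(2210506/(-2326725) + 226239/(((5/4)*(1/1454)*(-1451)))) = -9056780/(2210506*(-1/2326725) + 226239/(-7255/5816)) = -9056780/(-2210506/2326725 + 226239*(-5816/7255)) = -9056780/(-2210506/2326725 - 1315806024/7255) = -9056780/(-612306961682486/3376077975) = -9056780*(-3376077975/612306961682486) = 15288197741210250/306153480841243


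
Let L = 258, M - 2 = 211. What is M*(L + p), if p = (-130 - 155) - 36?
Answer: -13419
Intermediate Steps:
M = 213 (M = 2 + 211 = 213)
p = -321 (p = -285 - 36 = -321)
M*(L + p) = 213*(258 - 321) = 213*(-63) = -13419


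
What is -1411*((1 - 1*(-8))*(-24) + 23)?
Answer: 272323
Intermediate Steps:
-1411*((1 - 1*(-8))*(-24) + 23) = -1411*((1 + 8)*(-24) + 23) = -1411*(9*(-24) + 23) = -1411*(-216 + 23) = -1411*(-193) = 272323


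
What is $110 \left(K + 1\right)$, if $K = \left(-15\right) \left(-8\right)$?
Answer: $13310$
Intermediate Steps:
$K = 120$
$110 \left(K + 1\right) = 110 \left(120 + 1\right) = 110 \cdot 121 = 13310$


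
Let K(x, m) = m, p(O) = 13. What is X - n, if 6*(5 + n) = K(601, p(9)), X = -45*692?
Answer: -186823/6 ≈ -31137.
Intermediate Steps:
X = -31140
n = -17/6 (n = -5 + (1/6)*13 = -5 + 13/6 = -17/6 ≈ -2.8333)
X - n = -31140 - 1*(-17/6) = -31140 + 17/6 = -186823/6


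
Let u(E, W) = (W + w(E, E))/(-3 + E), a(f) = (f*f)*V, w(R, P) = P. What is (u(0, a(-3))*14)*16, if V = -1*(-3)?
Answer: -2016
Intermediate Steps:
V = 3
a(f) = 3*f**2 (a(f) = (f*f)*3 = f**2*3 = 3*f**2)
u(E, W) = (E + W)/(-3 + E) (u(E, W) = (W + E)/(-3 + E) = (E + W)/(-3 + E))
(u(0, a(-3))*14)*16 = (((0 + 3*(-3)**2)/(-3 + 0))*14)*16 = (((0 + 3*9)/(-3))*14)*16 = (-(0 + 27)/3*14)*16 = (-1/3*27*14)*16 = -9*14*16 = -126*16 = -2016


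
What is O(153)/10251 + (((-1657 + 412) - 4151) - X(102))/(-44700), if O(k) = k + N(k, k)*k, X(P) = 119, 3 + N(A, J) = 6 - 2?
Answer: 91781/598980 ≈ 0.15323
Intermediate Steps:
N(A, J) = 1 (N(A, J) = -3 + (6 - 2) = -3 + 4 = 1)
O(k) = 2*k (O(k) = k + 1*k = k + k = 2*k)
O(153)/10251 + (((-1657 + 412) - 4151) - X(102))/(-44700) = (2*153)/10251 + (((-1657 + 412) - 4151) - 1*119)/(-44700) = 306*(1/10251) + ((-1245 - 4151) - 119)*(-1/44700) = 2/67 + (-5396 - 119)*(-1/44700) = 2/67 - 5515*(-1/44700) = 2/67 + 1103/8940 = 91781/598980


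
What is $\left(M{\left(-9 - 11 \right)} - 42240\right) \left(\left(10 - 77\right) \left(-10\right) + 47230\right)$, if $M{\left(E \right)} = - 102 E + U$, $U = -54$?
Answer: $-1928166600$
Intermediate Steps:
$M{\left(E \right)} = -54 - 102 E$ ($M{\left(E \right)} = - 102 E - 54 = -54 - 102 E$)
$\left(M{\left(-9 - 11 \right)} - 42240\right) \left(\left(10 - 77\right) \left(-10\right) + 47230\right) = \left(\left(-54 - 102 \left(-9 - 11\right)\right) - 42240\right) \left(\left(10 - 77\right) \left(-10\right) + 47230\right) = \left(\left(-54 - -2040\right) - 42240\right) \left(\left(-67\right) \left(-10\right) + 47230\right) = \left(\left(-54 + 2040\right) - 42240\right) \left(670 + 47230\right) = \left(1986 - 42240\right) 47900 = \left(-40254\right) 47900 = -1928166600$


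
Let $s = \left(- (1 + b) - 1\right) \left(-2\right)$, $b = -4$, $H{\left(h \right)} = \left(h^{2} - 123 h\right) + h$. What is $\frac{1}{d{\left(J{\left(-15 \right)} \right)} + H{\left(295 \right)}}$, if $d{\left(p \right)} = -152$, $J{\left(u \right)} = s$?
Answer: $\frac{1}{50883} \approx 1.9653 \cdot 10^{-5}$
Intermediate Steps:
$H{\left(h \right)} = h^{2} - 122 h$
$s = -4$ ($s = \left(- (1 - 4) - 1\right) \left(-2\right) = \left(\left(-1\right) \left(-3\right) - 1\right) \left(-2\right) = \left(3 - 1\right) \left(-2\right) = 2 \left(-2\right) = -4$)
$J{\left(u \right)} = -4$
$\frac{1}{d{\left(J{\left(-15 \right)} \right)} + H{\left(295 \right)}} = \frac{1}{-152 + 295 \left(-122 + 295\right)} = \frac{1}{-152 + 295 \cdot 173} = \frac{1}{-152 + 51035} = \frac{1}{50883}$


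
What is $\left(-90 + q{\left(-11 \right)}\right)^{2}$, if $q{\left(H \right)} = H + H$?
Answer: $12544$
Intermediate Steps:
$q{\left(H \right)} = 2 H$
$\left(-90 + q{\left(-11 \right)}\right)^{2} = \left(-90 + 2 \left(-11\right)\right)^{2} = \left(-90 - 22\right)^{2} = \left(-112\right)^{2} = 12544$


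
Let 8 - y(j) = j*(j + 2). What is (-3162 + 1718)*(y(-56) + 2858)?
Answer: 228152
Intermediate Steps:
y(j) = 8 - j*(2 + j) (y(j) = 8 - j*(j + 2) = 8 - j*(2 + j))
(-3162 + 1718)*(y(-56) + 2858) = (-3162 + 1718)*((8 - 1*(-56)² - 2*(-56)) + 2858) = -1444*((8 - 1*3136 + 112) + 2858) = -1444*((8 - 3136 + 112) + 2858) = -1444*(-3016 + 2858) = -1444*(-158) = 228152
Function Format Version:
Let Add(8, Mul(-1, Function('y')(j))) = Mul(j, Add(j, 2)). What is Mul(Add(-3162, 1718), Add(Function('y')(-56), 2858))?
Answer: 228152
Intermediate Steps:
Function('y')(j) = Add(8, Mul(-1, j, Add(2, j))) (Function('y')(j) = Add(8, Mul(-1, Mul(j, Add(j, 2)))) = Add(8, Mul(-1, Mul(j, Add(2, j)))) = Add(8, Mul(-1, j, Add(2, j))))
Mul(Add(-3162, 1718), Add(Function('y')(-56), 2858)) = Mul(Add(-3162, 1718), Add(Add(8, Mul(-1, Pow(-56, 2)), Mul(-2, -56)), 2858)) = Mul(-1444, Add(Add(8, Mul(-1, 3136), 112), 2858)) = Mul(-1444, Add(Add(8, -3136, 112), 2858)) = Mul(-1444, Add(-3016, 2858)) = Mul(-1444, -158) = 228152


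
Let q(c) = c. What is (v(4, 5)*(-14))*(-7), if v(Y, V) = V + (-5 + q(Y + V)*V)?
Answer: 4410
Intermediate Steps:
v(Y, V) = -5 + V + V*(V + Y) (v(Y, V) = V + (-5 + (Y + V)*V) = V + (-5 + (V + Y)*V) = V + (-5 + V*(V + Y)) = -5 + V + V*(V + Y))
(v(4, 5)*(-14))*(-7) = ((-5 + 5 + 5*(5 + 4))*(-14))*(-7) = ((-5 + 5 + 5*9)*(-14))*(-7) = ((-5 + 5 + 45)*(-14))*(-7) = (45*(-14))*(-7) = -630*(-7) = 4410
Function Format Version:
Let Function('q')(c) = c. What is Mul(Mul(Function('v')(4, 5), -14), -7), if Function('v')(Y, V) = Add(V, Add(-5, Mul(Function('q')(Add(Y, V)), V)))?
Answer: 4410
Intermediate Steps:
Function('v')(Y, V) = Add(-5, V, Mul(V, Add(V, Y))) (Function('v')(Y, V) = Add(V, Add(-5, Mul(Add(Y, V), V))) = Add(V, Add(-5, Mul(Add(V, Y), V))) = Add(V, Add(-5, Mul(V, Add(V, Y)))) = Add(-5, V, Mul(V, Add(V, Y))))
Mul(Mul(Function('v')(4, 5), -14), -7) = Mul(Mul(Add(-5, 5, Mul(5, Add(5, 4))), -14), -7) = Mul(Mul(Add(-5, 5, Mul(5, 9)), -14), -7) = Mul(Mul(Add(-5, 5, 45), -14), -7) = Mul(Mul(45, -14), -7) = Mul(-630, -7) = 4410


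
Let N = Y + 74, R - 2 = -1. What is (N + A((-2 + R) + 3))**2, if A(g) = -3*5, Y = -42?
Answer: 289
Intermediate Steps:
R = 1 (R = 2 - 1 = 1)
A(g) = -15
N = 32 (N = -42 + 74 = 32)
(N + A((-2 + R) + 3))**2 = (32 - 15)**2 = 17**2 = 289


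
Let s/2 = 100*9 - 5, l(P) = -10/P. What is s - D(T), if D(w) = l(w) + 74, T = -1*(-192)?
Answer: 164741/96 ≈ 1716.1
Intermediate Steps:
T = 192
D(w) = 74 - 10/w (D(w) = -10/w + 74 = 74 - 10/w)
s = 1790 (s = 2*(100*9 - 5) = 2*(900 - 5) = 2*895 = 1790)
s - D(T) = 1790 - (74 - 10/192) = 1790 - (74 - 10*1/192) = 1790 - (74 - 5/96) = 1790 - 1*7099/96 = 1790 - 7099/96 = 164741/96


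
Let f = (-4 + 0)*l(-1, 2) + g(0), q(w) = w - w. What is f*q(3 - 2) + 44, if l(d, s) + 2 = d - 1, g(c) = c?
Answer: 44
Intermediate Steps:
l(d, s) = -3 + d (l(d, s) = -2 + (d - 1) = -2 + (-1 + d) = -3 + d)
q(w) = 0
f = 16 (f = (-4 + 0)*(-3 - 1) + 0 = -4*(-4) + 0 = 16 + 0 = 16)
f*q(3 - 2) + 44 = 16*0 + 44 = 0 + 44 = 44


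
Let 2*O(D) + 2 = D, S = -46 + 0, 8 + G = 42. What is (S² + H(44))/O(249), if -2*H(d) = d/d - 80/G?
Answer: 71967/4199 ≈ 17.139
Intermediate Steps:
G = 34 (G = -8 + 42 = 34)
S = -46
O(D) = -1 + D/2
H(d) = 23/34 (H(d) = -(d/d - 80/34)/2 = -(1 - 80*1/34)/2 = -(1 - 40/17)/2 = -½*(-23/17) = 23/34)
(S² + H(44))/O(249) = ((-46)² + 23/34)/(-1 + (½)*249) = (2116 + 23/34)/(-1 + 249/2) = 71967/(34*(247/2)) = (71967/34)*(2/247) = 71967/4199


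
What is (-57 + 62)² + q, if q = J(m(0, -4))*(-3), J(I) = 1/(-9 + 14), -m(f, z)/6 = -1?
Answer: 122/5 ≈ 24.400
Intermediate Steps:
m(f, z) = 6 (m(f, z) = -6*(-1) = 6)
J(I) = ⅕ (J(I) = 1/5 = ⅕)
q = -⅗ (q = (⅕)*(-3) = -⅗ ≈ -0.60000)
(-57 + 62)² + q = (-57 + 62)² - ⅗ = 5² - ⅗ = 25 - ⅗ = 122/5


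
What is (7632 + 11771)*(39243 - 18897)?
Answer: 394773438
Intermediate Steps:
(7632 + 11771)*(39243 - 18897) = 19403*20346 = 394773438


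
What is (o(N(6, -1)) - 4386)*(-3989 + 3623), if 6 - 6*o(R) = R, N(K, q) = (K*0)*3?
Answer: 1604910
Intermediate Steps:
N(K, q) = 0 (N(K, q) = 0*3 = 0)
o(R) = 1 - R/6
(o(N(6, -1)) - 4386)*(-3989 + 3623) = ((1 - 1/6*0) - 4386)*(-3989 + 3623) = ((1 + 0) - 4386)*(-366) = (1 - 4386)*(-366) = -4385*(-366) = 1604910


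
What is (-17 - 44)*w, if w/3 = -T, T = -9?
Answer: -1647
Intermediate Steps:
w = 27 (w = 3*(-1*(-9)) = 3*9 = 27)
(-17 - 44)*w = (-17 - 44)*27 = -61*27 = -1647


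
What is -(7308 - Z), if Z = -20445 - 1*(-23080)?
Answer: -4673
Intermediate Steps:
Z = 2635 (Z = -20445 + 23080 = 2635)
-(7308 - Z) = -(7308 - 1*2635) = -(7308 - 2635) = -1*4673 = -4673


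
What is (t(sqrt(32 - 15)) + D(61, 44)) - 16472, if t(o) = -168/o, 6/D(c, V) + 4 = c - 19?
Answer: -312965/19 - 168*sqrt(17)/17 ≈ -16513.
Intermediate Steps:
D(c, V) = 6/(-23 + c) (D(c, V) = 6/(-4 + (c - 19)) = 6/(-4 + (-19 + c)) = 6/(-23 + c))
(t(sqrt(32 - 15)) + D(61, 44)) - 16472 = (-168/sqrt(32 - 15) + 6/(-23 + 61)) - 16472 = (-168*sqrt(17)/17 + 6/38) - 16472 = (-168*sqrt(17)/17 + 6*(1/38)) - 16472 = (-168*sqrt(17)/17 + 3/19) - 16472 = (3/19 - 168*sqrt(17)/17) - 16472 = -312965/19 - 168*sqrt(17)/17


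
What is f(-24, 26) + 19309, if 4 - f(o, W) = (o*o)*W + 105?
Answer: 4232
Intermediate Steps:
f(o, W) = -101 - W*o**2 (f(o, W) = 4 - ((o*o)*W + 105) = 4 - (o**2*W + 105) = 4 - (W*o**2 + 105) = 4 - (105 + W*o**2) = 4 + (-105 - W*o**2) = -101 - W*o**2)
f(-24, 26) + 19309 = (-101 - 1*26*(-24)**2) + 19309 = (-101 - 1*26*576) + 19309 = (-101 - 14976) + 19309 = -15077 + 19309 = 4232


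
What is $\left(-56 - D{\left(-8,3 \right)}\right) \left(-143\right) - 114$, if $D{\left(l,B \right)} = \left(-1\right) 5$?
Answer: $7179$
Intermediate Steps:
$D{\left(l,B \right)} = -5$
$\left(-56 - D{\left(-8,3 \right)}\right) \left(-143\right) - 114 = \left(-56 - -5\right) \left(-143\right) - 114 = \left(-56 + 5\right) \left(-143\right) - 114 = \left(-51\right) \left(-143\right) - 114 = 7293 - 114 = 7179$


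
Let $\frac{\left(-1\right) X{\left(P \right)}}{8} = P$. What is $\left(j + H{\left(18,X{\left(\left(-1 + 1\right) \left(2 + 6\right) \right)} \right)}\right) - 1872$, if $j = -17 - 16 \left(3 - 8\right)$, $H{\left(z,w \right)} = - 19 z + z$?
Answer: $-2133$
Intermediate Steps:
$X{\left(P \right)} = - 8 P$
$H{\left(z,w \right)} = - 18 z$
$j = 63$ ($j = -17 - -80 = -17 + 80 = 63$)
$\left(j + H{\left(18,X{\left(\left(-1 + 1\right) \left(2 + 6\right) \right)} \right)}\right) - 1872 = \left(63 - 324\right) - 1872 = -261 - 1872 = -2133$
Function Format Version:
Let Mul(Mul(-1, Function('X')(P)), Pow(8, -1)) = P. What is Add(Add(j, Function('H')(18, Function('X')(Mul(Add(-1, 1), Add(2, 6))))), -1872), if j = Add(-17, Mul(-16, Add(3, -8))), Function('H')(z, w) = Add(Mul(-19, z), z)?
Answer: -2133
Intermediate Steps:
Function('X')(P) = Mul(-8, P)
Function('H')(z, w) = Mul(-18, z)
j = 63 (j = Add(-17, Mul(-16, -5)) = Add(-17, 80) = 63)
Add(Add(j, Function('H')(18, Function('X')(Mul(Add(-1, 1), Add(2, 6))))), -1872) = Add(Add(63, Mul(-18, 18)), -1872) = Add(Add(63, -324), -1872) = Add(-261, -1872) = -2133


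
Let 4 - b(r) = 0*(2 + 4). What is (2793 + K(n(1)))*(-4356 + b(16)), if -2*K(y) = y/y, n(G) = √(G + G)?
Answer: -12152960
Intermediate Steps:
b(r) = 4 (b(r) = 4 - 0*(2 + 4) = 4 - 0*6 = 4 - 1*0 = 4 + 0 = 4)
n(G) = √2*√G (n(G) = √(2*G) = √2*√G)
K(y) = -½ (K(y) = -y/(2*y) = -½*1 = -½)
(2793 + K(n(1)))*(-4356 + b(16)) = (2793 - ½)*(-4356 + 4) = (5585/2)*(-4352) = -12152960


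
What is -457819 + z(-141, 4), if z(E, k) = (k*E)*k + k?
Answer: -460071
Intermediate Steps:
z(E, k) = k + E*k² (z(E, k) = (E*k)*k + k = E*k² + k = k + E*k²)
-457819 + z(-141, 4) = -457819 + 4*(1 - 141*4) = -457819 + 4*(1 - 564) = -457819 + 4*(-563) = -457819 - 2252 = -460071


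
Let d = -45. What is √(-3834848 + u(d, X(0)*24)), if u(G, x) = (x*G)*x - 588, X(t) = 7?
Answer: 2*I*√1276379 ≈ 2259.5*I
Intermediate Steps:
u(G, x) = -588 + G*x² (u(G, x) = (G*x)*x - 588 = G*x² - 588 = -588 + G*x²)
√(-3834848 + u(d, X(0)*24)) = √(-3834848 + (-588 - 45*(7*24)²)) = √(-3834848 + (-588 - 45*168²)) = √(-3834848 + (-588 - 45*28224)) = √(-3834848 + (-588 - 1270080)) = √(-3834848 - 1270668) = √(-5105516) = 2*I*√1276379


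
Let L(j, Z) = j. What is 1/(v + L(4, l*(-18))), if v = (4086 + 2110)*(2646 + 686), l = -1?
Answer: 1/20645076 ≈ 4.8438e-8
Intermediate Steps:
v = 20645072 (v = 6196*3332 = 20645072)
1/(v + L(4, l*(-18))) = 1/(20645072 + 4) = 1/20645076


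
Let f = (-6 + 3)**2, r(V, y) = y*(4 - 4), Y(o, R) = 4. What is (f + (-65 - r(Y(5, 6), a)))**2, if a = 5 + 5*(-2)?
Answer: 3136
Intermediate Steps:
a = -5 (a = 5 - 10 = -5)
r(V, y) = 0 (r(V, y) = y*0 = 0)
f = 9 (f = (-3)**2 = 9)
(f + (-65 - r(Y(5, 6), a)))**2 = (9 + (-65 - 1*0))**2 = (9 + (-65 + 0))**2 = (9 - 65)**2 = (-56)**2 = 3136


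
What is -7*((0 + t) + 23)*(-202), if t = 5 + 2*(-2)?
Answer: 33936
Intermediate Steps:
t = 1 (t = 5 - 4 = 1)
-7*((0 + t) + 23)*(-202) = -7*((0 + 1) + 23)*(-202) = -7*(1 + 23)*(-202) = -7*24*(-202) = -168*(-202) = 33936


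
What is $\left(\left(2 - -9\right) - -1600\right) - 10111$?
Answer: $-8500$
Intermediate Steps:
$\left(\left(2 - -9\right) - -1600\right) - 10111 = \left(\left(2 + 9\right) + 1600\right) - 10111 = \left(11 + 1600\right) - 10111 = 1611 - 10111 = -8500$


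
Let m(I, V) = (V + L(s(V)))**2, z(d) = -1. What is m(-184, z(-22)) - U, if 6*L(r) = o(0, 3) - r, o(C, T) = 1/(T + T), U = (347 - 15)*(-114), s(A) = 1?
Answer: 49052689/1296 ≈ 37849.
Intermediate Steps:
U = -37848 (U = 332*(-114) = -37848)
o(C, T) = 1/(2*T)
L(r) = 1/36 - r/6 (L(r) = ((1/2)/3 - r)/6 = ((1/2)*(1/3) - r)/6 = (1/6 - r)/6 = 1/36 - r/6)
m(I, V) = (-5/36 + V)**2 (m(I, V) = (V + (1/36 - 1/6*1))**2 = (V + (1/36 - 1/6))**2 = (V - 5/36)**2 = (-5/36 + V)**2)
m(-184, z(-22)) - U = (-5 + 36*(-1))**2/1296 - 1*(-37848) = (-5 - 36)**2/1296 + 37848 = (1/1296)*(-41)**2 + 37848 = (1/1296)*1681 + 37848 = 1681/1296 + 37848 = 49052689/1296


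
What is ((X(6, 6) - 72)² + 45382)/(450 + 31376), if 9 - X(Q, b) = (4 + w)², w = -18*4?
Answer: 22013351/31826 ≈ 691.68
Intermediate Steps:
w = -72 (w = -3*24 = -72)
X(Q, b) = -4615 (X(Q, b) = 9 - (4 - 72)² = 9 - 1*(-68)² = 9 - 1*4624 = 9 - 4624 = -4615)
((X(6, 6) - 72)² + 45382)/(450 + 31376) = ((-4615 - 72)² + 45382)/(450 + 31376) = ((-4687)² + 45382)/31826 = (21967969 + 45382)*(1/31826) = 22013351*(1/31826) = 22013351/31826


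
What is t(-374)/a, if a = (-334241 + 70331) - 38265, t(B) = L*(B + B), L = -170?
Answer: -1496/3555 ≈ -0.42082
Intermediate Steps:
t(B) = -340*B (t(B) = -170*(B + B) = -340*B)
a = -302175 (a = -263910 - 38265 = -302175)
t(-374)/a = -340*(-374)/(-302175) = 127160*(-1/302175) = -1496/3555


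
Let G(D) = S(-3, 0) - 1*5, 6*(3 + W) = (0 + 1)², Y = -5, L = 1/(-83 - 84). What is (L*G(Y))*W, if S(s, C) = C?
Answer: -85/1002 ≈ -0.084830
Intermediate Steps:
L = -1/167 (L = 1/(-167) = -1/167 ≈ -0.0059880)
W = -17/6 (W = -3 + (0 + 1)²/6 = -3 + (⅙)*1² = -3 + (⅙)*1 = -3 + ⅙ = -17/6 ≈ -2.8333)
G(D) = -5 (G(D) = 0 - 1*5 = 0 - 5 = -5)
(L*G(Y))*W = -1/167*(-5)*(-17/6) = (5/167)*(-17/6) = -85/1002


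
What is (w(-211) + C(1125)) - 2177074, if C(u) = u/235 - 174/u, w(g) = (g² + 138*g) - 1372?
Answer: -38123551226/17625 ≈ -2.1630e+6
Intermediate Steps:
w(g) = -1372 + g² + 138*g
C(u) = -174/u + u/235 (C(u) = u*(1/235) - 174/u = u/235 - 174/u = -174/u + u/235)
(w(-211) + C(1125)) - 2177074 = ((-1372 + (-211)² + 138*(-211)) + (-174/1125 + (1/235)*1125)) - 2177074 = ((-1372 + 44521 - 29118) + (-174*1/1125 + 225/47)) - 2177074 = (14031 + (-58/375 + 225/47)) - 2177074 = (14031 + 81649/17625) - 2177074 = 247378024/17625 - 2177074 = -38123551226/17625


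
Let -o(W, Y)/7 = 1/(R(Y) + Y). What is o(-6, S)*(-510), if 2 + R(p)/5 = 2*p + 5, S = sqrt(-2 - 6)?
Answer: 53550/1193 - 78540*I*sqrt(2)/1193 ≈ 44.887 - 93.103*I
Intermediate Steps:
S = 2*I*sqrt(2) (S = sqrt(-8) = 2*I*sqrt(2) ≈ 2.8284*I)
R(p) = 15 + 10*p (R(p) = -10 + 5*(2*p + 5) = -10 + 5*(5 + 2*p) = -10 + (25 + 10*p) = 15 + 10*p)
o(W, Y) = -7/(15 + 11*Y) (o(W, Y) = -7/((15 + 10*Y) + Y) = -7/(15 + 11*Y))
o(-6, S)*(-510) = -7/(15 + 11*(2*I*sqrt(2)))*(-510) = -7/(15 + 22*I*sqrt(2))*(-510) = 3570/(15 + 22*I*sqrt(2))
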